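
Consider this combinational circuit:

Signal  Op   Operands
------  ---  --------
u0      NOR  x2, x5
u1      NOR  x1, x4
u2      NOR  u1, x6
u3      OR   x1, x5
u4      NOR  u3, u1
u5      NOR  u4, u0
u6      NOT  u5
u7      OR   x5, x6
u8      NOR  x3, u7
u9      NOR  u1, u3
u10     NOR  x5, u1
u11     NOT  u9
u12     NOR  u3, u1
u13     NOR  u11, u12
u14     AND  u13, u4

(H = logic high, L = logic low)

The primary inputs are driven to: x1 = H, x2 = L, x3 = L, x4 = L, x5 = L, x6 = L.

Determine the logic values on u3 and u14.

u1 = x1 NOR x4 = H NOR L = L
u3 = x1 OR x5 = H OR L = H
u4 = u3 NOR u1 = H NOR L = L
u9 = u1 NOR u3 = L NOR H = L
u11 = NOT u9 = NOT L = H
u12 = u3 NOR u1 = H NOR L = L
u13 = u11 NOR u12 = H NOR L = L
u14 = u13 AND u4 = L AND L = L

u3 = H, u14 = L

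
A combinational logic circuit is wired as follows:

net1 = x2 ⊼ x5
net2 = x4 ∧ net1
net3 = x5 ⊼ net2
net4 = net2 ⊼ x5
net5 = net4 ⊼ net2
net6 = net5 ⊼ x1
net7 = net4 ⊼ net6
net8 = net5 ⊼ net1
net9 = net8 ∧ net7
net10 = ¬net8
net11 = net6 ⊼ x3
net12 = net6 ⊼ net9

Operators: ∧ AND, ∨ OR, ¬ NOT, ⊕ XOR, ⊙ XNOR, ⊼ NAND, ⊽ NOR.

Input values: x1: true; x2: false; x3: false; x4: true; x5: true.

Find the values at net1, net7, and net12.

net1 = true, net7 = true, net12 = true

net1 = x2 NAND x5 = false NAND true = true
net2 = x4 AND net1 = true AND true = true
net4 = net2 NAND x5 = true NAND true = false
net5 = net4 NAND net2 = false NAND true = true
net6 = net5 NAND x1 = true NAND true = false
net7 = net4 NAND net6 = false NAND false = true
net8 = net5 NAND net1 = true NAND true = false
net9 = net8 AND net7 = false AND true = false
net12 = net6 NAND net9 = false NAND false = true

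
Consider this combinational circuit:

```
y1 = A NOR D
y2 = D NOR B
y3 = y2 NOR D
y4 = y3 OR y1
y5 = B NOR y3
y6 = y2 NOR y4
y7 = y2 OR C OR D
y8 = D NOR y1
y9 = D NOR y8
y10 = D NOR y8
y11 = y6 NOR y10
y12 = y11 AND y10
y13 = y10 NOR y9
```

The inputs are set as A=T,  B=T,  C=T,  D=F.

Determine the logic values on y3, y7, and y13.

y1 = A NOR D = T NOR F = F
y2 = D NOR B = F NOR T = F
y3 = y2 NOR D = F NOR F = T
y7 = y2 OR C OR D = F OR T OR F = T
y8 = D NOR y1 = F NOR F = T
y9 = D NOR y8 = F NOR T = F
y10 = D NOR y8 = F NOR T = F
y13 = y10 NOR y9 = F NOR F = T

y3 = T, y7 = T, y13 = T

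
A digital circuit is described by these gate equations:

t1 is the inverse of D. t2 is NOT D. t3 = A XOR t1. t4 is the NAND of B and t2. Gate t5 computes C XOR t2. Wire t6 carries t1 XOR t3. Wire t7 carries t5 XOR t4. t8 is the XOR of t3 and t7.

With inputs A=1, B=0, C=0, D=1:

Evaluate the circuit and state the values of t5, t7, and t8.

t5 = 0  t7 = 1  t8 = 0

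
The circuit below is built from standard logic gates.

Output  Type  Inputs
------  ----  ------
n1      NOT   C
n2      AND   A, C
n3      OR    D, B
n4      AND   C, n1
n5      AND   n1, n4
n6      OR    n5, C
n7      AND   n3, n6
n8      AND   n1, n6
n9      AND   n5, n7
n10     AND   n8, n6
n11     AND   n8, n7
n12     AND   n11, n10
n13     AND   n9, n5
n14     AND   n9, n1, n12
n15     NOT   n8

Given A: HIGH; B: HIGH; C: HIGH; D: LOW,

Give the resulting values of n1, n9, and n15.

n1 = NOT C = NOT HIGH = LOW
n3 = D OR B = LOW OR HIGH = HIGH
n4 = C AND n1 = HIGH AND LOW = LOW
n5 = n1 AND n4 = LOW AND LOW = LOW
n6 = n5 OR C = LOW OR HIGH = HIGH
n7 = n3 AND n6 = HIGH AND HIGH = HIGH
n8 = n1 AND n6 = LOW AND HIGH = LOW
n9 = n5 AND n7 = LOW AND HIGH = LOW
n15 = NOT n8 = NOT LOW = HIGH

n1 = LOW, n9 = LOW, n15 = HIGH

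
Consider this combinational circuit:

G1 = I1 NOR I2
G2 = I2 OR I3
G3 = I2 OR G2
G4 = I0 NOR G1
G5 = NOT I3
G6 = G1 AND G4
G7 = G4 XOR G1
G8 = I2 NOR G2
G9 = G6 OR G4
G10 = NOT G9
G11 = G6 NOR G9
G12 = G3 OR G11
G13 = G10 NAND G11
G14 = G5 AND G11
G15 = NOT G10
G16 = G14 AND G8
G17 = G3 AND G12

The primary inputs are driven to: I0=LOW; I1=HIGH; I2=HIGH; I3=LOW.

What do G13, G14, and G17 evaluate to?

G13 = HIGH, G14 = LOW, G17 = HIGH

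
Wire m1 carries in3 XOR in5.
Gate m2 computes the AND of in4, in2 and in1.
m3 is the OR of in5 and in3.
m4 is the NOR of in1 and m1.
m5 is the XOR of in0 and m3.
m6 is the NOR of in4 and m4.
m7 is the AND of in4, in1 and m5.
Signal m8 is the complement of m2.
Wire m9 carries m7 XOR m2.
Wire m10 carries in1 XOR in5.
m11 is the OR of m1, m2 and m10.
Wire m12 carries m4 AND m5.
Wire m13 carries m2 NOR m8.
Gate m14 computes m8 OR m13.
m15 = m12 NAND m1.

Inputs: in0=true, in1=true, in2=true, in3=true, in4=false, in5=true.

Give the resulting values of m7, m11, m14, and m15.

m7 = false  m11 = false  m14 = true  m15 = true

m1 = in3 XOR in5 = true XOR true = false
m2 = in4 AND in2 AND in1 = false AND true AND true = false
m3 = in5 OR in3 = true OR true = true
m4 = in1 NOR m1 = true NOR false = false
m5 = in0 XOR m3 = true XOR true = false
m7 = in4 AND in1 AND m5 = false AND true AND false = false
m8 = NOT m2 = NOT false = true
m10 = in1 XOR in5 = true XOR true = false
m11 = m1 OR m2 OR m10 = false OR false OR false = false
m12 = m4 AND m5 = false AND false = false
m13 = m2 NOR m8 = false NOR true = false
m14 = m8 OR m13 = true OR false = true
m15 = m12 NAND m1 = false NAND false = true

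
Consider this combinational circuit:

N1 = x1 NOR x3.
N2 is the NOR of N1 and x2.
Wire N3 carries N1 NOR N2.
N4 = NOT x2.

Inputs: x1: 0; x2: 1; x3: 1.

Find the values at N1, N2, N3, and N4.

N1 = x1 NOR x3 = 0 NOR 1 = 0
N2 = N1 NOR x2 = 0 NOR 1 = 0
N3 = N1 NOR N2 = 0 NOR 0 = 1
N4 = NOT x2 = NOT 1 = 0

N1 = 0, N2 = 0, N3 = 1, N4 = 0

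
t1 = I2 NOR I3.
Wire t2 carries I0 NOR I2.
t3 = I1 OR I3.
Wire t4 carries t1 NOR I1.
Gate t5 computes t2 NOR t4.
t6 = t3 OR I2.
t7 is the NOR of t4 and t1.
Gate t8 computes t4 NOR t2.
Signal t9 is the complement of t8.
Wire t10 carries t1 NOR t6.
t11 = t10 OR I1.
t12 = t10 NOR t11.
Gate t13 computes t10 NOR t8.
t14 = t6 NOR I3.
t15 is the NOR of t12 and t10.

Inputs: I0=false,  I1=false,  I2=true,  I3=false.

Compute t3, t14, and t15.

t3 = false; t14 = false; t15 = false

t1 = I2 NOR I3 = true NOR false = false
t3 = I1 OR I3 = false OR false = false
t6 = t3 OR I2 = false OR true = true
t10 = t1 NOR t6 = false NOR true = false
t11 = t10 OR I1 = false OR false = false
t12 = t10 NOR t11 = false NOR false = true
t14 = t6 NOR I3 = true NOR false = false
t15 = t12 NOR t10 = true NOR false = false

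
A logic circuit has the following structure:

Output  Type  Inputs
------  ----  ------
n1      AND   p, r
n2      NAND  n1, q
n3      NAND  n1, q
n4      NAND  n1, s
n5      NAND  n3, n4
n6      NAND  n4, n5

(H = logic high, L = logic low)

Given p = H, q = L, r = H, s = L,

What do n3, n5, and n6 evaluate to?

n3 = H, n5 = L, n6 = H

n1 = p AND r = H AND H = H
n3 = n1 NAND q = H NAND L = H
n4 = n1 NAND s = H NAND L = H
n5 = n3 NAND n4 = H NAND H = L
n6 = n4 NAND n5 = H NAND L = H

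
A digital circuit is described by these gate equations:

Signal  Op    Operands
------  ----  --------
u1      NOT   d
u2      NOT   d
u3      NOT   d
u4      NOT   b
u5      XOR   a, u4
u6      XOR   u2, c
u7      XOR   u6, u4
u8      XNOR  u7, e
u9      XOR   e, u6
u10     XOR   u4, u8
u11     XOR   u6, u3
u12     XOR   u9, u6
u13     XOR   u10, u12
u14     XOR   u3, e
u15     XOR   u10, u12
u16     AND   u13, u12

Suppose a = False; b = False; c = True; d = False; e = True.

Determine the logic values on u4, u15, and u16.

u4 = True, u15 = True, u16 = True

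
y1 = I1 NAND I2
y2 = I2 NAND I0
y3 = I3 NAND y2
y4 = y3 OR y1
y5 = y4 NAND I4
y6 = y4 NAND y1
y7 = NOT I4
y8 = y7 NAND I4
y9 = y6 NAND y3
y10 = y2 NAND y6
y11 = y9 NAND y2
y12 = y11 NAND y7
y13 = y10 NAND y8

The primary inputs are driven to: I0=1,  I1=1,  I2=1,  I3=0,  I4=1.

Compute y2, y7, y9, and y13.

y2 = 0, y7 = 0, y9 = 0, y13 = 0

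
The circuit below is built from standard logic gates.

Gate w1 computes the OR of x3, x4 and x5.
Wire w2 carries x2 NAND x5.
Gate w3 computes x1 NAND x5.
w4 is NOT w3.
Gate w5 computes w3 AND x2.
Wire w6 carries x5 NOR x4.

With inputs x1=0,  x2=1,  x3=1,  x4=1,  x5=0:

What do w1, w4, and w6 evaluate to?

w1 = 1, w4 = 0, w6 = 0

w1 = x3 OR x4 OR x5 = 1 OR 1 OR 0 = 1
w3 = x1 NAND x5 = 0 NAND 0 = 1
w4 = NOT w3 = NOT 1 = 0
w6 = x5 NOR x4 = 0 NOR 1 = 0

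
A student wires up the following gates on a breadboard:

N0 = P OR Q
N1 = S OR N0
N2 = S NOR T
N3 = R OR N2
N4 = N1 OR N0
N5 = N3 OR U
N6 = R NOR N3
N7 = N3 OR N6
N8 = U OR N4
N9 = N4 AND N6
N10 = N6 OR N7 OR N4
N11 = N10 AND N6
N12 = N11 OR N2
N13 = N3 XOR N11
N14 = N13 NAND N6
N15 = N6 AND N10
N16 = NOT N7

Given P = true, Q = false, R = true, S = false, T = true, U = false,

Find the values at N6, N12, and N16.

N0 = P OR Q = true OR false = true
N1 = S OR N0 = false OR true = true
N2 = S NOR T = false NOR true = false
N3 = R OR N2 = true OR false = true
N4 = N1 OR N0 = true OR true = true
N6 = R NOR N3 = true NOR true = false
N7 = N3 OR N6 = true OR false = true
N10 = N6 OR N7 OR N4 = false OR true OR true = true
N11 = N10 AND N6 = true AND false = false
N12 = N11 OR N2 = false OR false = false
N16 = NOT N7 = NOT true = false

N6 = false, N12 = false, N16 = false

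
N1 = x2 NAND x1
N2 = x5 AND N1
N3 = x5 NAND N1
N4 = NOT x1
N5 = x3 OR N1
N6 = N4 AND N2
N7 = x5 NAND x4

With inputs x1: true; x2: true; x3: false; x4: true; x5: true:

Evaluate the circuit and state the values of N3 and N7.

N3 = true, N7 = false

N1 = x2 NAND x1 = true NAND true = false
N3 = x5 NAND N1 = true NAND false = true
N7 = x5 NAND x4 = true NAND true = false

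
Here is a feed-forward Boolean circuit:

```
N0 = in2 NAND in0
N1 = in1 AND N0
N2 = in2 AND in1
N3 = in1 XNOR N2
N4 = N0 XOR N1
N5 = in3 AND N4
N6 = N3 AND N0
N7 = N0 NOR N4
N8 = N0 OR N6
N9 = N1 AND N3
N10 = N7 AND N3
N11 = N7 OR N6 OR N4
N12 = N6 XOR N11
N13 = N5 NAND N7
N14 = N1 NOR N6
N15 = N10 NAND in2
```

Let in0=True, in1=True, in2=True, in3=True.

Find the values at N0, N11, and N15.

N0 = False, N11 = True, N15 = False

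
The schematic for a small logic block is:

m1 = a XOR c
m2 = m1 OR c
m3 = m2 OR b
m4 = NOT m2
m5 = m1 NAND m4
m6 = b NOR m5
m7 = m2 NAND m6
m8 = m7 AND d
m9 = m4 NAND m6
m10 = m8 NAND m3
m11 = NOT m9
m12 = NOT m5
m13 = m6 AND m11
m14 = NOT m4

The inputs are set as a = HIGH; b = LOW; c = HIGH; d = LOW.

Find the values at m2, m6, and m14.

m1 = a XOR c = HIGH XOR HIGH = LOW
m2 = m1 OR c = LOW OR HIGH = HIGH
m4 = NOT m2 = NOT HIGH = LOW
m5 = m1 NAND m4 = LOW NAND LOW = HIGH
m6 = b NOR m5 = LOW NOR HIGH = LOW
m14 = NOT m4 = NOT LOW = HIGH

m2 = HIGH, m6 = LOW, m14 = HIGH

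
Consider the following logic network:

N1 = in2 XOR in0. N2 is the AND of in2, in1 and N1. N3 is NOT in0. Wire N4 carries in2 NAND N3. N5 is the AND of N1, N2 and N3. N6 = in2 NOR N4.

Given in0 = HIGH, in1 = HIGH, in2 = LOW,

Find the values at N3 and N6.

N3 = NOT in0 = NOT HIGH = LOW
N4 = in2 NAND N3 = LOW NAND LOW = HIGH
N6 = in2 NOR N4 = LOW NOR HIGH = LOW

N3 = LOW, N6 = LOW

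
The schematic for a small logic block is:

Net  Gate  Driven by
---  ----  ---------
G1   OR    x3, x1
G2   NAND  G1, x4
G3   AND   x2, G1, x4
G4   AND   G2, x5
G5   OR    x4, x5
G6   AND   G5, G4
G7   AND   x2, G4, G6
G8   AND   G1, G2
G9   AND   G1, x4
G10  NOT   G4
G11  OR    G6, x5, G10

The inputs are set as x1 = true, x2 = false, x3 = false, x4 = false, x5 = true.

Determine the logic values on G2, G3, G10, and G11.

G2 = true  G3 = false  G10 = false  G11 = true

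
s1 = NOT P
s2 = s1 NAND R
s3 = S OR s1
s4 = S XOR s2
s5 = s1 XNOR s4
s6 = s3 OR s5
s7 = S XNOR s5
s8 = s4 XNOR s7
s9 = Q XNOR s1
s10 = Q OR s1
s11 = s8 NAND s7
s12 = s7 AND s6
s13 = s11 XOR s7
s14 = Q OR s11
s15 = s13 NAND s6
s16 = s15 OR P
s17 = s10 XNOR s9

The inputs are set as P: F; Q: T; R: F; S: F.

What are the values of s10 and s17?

s10 = T; s17 = T

s1 = NOT P = NOT F = T
s9 = Q XNOR s1 = T XNOR T = T
s10 = Q OR s1 = T OR T = T
s17 = s10 XNOR s9 = T XNOR T = T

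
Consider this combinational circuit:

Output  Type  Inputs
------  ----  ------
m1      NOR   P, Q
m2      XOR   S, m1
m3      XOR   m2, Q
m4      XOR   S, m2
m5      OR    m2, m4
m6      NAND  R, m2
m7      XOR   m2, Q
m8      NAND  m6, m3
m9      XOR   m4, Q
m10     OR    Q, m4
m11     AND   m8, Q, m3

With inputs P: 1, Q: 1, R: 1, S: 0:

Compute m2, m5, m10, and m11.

m2 = 0, m5 = 0, m10 = 1, m11 = 0

m1 = P NOR Q = 1 NOR 1 = 0
m2 = S XOR m1 = 0 XOR 0 = 0
m3 = m2 XOR Q = 0 XOR 1 = 1
m4 = S XOR m2 = 0 XOR 0 = 0
m5 = m2 OR m4 = 0 OR 0 = 0
m6 = R NAND m2 = 1 NAND 0 = 1
m8 = m6 NAND m3 = 1 NAND 1 = 0
m10 = Q OR m4 = 1 OR 0 = 1
m11 = m8 AND Q AND m3 = 0 AND 1 AND 1 = 0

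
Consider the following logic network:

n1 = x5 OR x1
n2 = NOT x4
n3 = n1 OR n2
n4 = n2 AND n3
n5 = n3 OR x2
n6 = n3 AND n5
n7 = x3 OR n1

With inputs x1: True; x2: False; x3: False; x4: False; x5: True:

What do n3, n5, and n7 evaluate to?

n3 = True, n5 = True, n7 = True

n1 = x5 OR x1 = True OR True = True
n2 = NOT x4 = NOT False = True
n3 = n1 OR n2 = True OR True = True
n5 = n3 OR x2 = True OR False = True
n7 = x3 OR n1 = False OR True = True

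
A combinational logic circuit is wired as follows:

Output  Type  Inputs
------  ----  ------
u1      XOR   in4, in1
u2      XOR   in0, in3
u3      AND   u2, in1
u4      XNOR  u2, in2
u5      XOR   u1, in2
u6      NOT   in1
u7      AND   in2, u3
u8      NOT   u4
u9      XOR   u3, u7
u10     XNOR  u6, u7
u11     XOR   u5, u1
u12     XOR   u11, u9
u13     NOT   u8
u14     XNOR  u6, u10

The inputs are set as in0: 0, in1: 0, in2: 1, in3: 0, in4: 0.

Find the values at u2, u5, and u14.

u2 = 0, u5 = 1, u14 = 0

u1 = in4 XOR in1 = 0 XOR 0 = 0
u2 = in0 XOR in3 = 0 XOR 0 = 0
u3 = u2 AND in1 = 0 AND 0 = 0
u5 = u1 XOR in2 = 0 XOR 1 = 1
u6 = NOT in1 = NOT 0 = 1
u7 = in2 AND u3 = 1 AND 0 = 0
u10 = u6 XNOR u7 = 1 XNOR 0 = 0
u14 = u6 XNOR u10 = 1 XNOR 0 = 0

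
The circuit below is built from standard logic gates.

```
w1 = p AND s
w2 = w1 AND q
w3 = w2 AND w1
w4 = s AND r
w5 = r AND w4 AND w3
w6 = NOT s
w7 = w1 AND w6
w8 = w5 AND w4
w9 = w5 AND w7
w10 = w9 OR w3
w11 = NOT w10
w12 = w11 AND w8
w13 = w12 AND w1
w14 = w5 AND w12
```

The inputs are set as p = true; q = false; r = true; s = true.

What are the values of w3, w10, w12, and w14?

w3 = false; w10 = false; w12 = false; w14 = false

w1 = p AND s = true AND true = true
w2 = w1 AND q = true AND false = false
w3 = w2 AND w1 = false AND true = false
w4 = s AND r = true AND true = true
w5 = r AND w4 AND w3 = true AND true AND false = false
w6 = NOT s = NOT true = false
w7 = w1 AND w6 = true AND false = false
w8 = w5 AND w4 = false AND true = false
w9 = w5 AND w7 = false AND false = false
w10 = w9 OR w3 = false OR false = false
w11 = NOT w10 = NOT false = true
w12 = w11 AND w8 = true AND false = false
w14 = w5 AND w12 = false AND false = false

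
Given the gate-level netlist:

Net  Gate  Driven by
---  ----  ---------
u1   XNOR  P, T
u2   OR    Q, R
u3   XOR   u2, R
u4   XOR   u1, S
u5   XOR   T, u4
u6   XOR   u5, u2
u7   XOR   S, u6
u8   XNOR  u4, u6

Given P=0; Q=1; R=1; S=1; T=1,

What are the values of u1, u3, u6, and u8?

u1 = P XNOR T = 0 XNOR 1 = 0
u2 = Q OR R = 1 OR 1 = 1
u3 = u2 XOR R = 1 XOR 1 = 0
u4 = u1 XOR S = 0 XOR 1 = 1
u5 = T XOR u4 = 1 XOR 1 = 0
u6 = u5 XOR u2 = 0 XOR 1 = 1
u8 = u4 XNOR u6 = 1 XNOR 1 = 1

u1 = 0, u3 = 0, u6 = 1, u8 = 1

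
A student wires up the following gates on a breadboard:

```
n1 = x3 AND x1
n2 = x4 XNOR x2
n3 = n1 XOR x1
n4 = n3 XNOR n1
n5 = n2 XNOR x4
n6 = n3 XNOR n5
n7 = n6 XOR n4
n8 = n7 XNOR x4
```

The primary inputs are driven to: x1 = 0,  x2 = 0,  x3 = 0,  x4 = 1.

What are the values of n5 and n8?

n1 = x3 AND x1 = 0 AND 0 = 0
n2 = x4 XNOR x2 = 1 XNOR 0 = 0
n3 = n1 XOR x1 = 0 XOR 0 = 0
n4 = n3 XNOR n1 = 0 XNOR 0 = 1
n5 = n2 XNOR x4 = 0 XNOR 1 = 0
n6 = n3 XNOR n5 = 0 XNOR 0 = 1
n7 = n6 XOR n4 = 1 XOR 1 = 0
n8 = n7 XNOR x4 = 0 XNOR 1 = 0

n5 = 0, n8 = 0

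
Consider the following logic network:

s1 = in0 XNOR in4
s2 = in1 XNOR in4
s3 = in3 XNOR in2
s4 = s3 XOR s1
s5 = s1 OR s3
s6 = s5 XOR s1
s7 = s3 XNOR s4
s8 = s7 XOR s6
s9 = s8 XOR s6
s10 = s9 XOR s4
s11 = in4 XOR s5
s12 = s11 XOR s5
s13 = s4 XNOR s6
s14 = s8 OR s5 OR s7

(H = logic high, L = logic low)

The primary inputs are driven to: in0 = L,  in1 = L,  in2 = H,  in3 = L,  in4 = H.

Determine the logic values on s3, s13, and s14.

s1 = in0 XNOR in4 = L XNOR H = L
s3 = in3 XNOR in2 = L XNOR H = L
s4 = s3 XOR s1 = L XOR L = L
s5 = s1 OR s3 = L OR L = L
s6 = s5 XOR s1 = L XOR L = L
s7 = s3 XNOR s4 = L XNOR L = H
s8 = s7 XOR s6 = H XOR L = H
s13 = s4 XNOR s6 = L XNOR L = H
s14 = s8 OR s5 OR s7 = H OR L OR H = H

s3 = L  s13 = H  s14 = H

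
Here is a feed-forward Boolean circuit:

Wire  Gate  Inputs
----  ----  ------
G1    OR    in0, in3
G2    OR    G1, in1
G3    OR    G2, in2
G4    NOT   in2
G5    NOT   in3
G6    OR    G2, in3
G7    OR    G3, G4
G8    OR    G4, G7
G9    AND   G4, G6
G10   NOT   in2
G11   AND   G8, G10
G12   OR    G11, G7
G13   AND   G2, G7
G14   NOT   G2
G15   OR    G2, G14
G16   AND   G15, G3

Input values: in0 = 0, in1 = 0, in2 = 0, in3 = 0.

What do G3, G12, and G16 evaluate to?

G1 = in0 OR in3 = 0 OR 0 = 0
G2 = G1 OR in1 = 0 OR 0 = 0
G3 = G2 OR in2 = 0 OR 0 = 0
G4 = NOT in2 = NOT 0 = 1
G7 = G3 OR G4 = 0 OR 1 = 1
G8 = G4 OR G7 = 1 OR 1 = 1
G10 = NOT in2 = NOT 0 = 1
G11 = G8 AND G10 = 1 AND 1 = 1
G12 = G11 OR G7 = 1 OR 1 = 1
G14 = NOT G2 = NOT 0 = 1
G15 = G2 OR G14 = 0 OR 1 = 1
G16 = G15 AND G3 = 1 AND 0 = 0

G3 = 0; G12 = 1; G16 = 0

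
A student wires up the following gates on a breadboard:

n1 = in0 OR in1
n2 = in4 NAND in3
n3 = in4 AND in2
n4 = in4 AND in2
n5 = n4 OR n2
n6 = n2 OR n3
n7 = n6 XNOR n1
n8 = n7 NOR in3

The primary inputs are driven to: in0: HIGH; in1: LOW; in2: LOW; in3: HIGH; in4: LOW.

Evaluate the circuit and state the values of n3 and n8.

n1 = in0 OR in1 = HIGH OR LOW = HIGH
n2 = in4 NAND in3 = LOW NAND HIGH = HIGH
n3 = in4 AND in2 = LOW AND LOW = LOW
n6 = n2 OR n3 = HIGH OR LOW = HIGH
n7 = n6 XNOR n1 = HIGH XNOR HIGH = HIGH
n8 = n7 NOR in3 = HIGH NOR HIGH = LOW

n3 = LOW  n8 = LOW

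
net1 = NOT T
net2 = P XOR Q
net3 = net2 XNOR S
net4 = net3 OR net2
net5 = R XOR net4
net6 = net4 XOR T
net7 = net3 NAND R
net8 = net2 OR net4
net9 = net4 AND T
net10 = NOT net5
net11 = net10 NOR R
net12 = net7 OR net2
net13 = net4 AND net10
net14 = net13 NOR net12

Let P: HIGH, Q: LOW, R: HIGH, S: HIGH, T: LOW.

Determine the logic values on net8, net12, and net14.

net2 = P XOR Q = HIGH XOR LOW = HIGH
net3 = net2 XNOR S = HIGH XNOR HIGH = HIGH
net4 = net3 OR net2 = HIGH OR HIGH = HIGH
net5 = R XOR net4 = HIGH XOR HIGH = LOW
net7 = net3 NAND R = HIGH NAND HIGH = LOW
net8 = net2 OR net4 = HIGH OR HIGH = HIGH
net10 = NOT net5 = NOT LOW = HIGH
net12 = net7 OR net2 = LOW OR HIGH = HIGH
net13 = net4 AND net10 = HIGH AND HIGH = HIGH
net14 = net13 NOR net12 = HIGH NOR HIGH = LOW

net8 = HIGH  net12 = HIGH  net14 = LOW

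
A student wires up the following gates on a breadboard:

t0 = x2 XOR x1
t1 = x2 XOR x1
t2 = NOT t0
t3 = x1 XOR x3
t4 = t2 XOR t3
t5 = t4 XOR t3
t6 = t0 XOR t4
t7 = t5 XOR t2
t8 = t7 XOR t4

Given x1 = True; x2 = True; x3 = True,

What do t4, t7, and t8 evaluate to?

t0 = x2 XOR x1 = True XOR True = False
t2 = NOT t0 = NOT False = True
t3 = x1 XOR x3 = True XOR True = False
t4 = t2 XOR t3 = True XOR False = True
t5 = t4 XOR t3 = True XOR False = True
t7 = t5 XOR t2 = True XOR True = False
t8 = t7 XOR t4 = False XOR True = True

t4 = True; t7 = False; t8 = True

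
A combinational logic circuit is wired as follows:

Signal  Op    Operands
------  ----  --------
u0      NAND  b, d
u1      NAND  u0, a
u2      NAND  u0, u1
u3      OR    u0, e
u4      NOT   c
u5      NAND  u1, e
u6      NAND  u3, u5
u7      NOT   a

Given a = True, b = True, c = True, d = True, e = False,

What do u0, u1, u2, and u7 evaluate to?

u0 = False; u1 = True; u2 = True; u7 = False

u0 = b NAND d = True NAND True = False
u1 = u0 NAND a = False NAND True = True
u2 = u0 NAND u1 = False NAND True = True
u7 = NOT a = NOT True = False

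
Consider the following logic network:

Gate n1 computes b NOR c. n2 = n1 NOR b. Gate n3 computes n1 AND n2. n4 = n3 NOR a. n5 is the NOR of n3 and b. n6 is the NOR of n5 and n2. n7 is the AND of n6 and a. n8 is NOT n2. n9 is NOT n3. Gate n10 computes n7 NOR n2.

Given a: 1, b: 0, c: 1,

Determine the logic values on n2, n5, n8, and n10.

n1 = b NOR c = 0 NOR 1 = 0
n2 = n1 NOR b = 0 NOR 0 = 1
n3 = n1 AND n2 = 0 AND 1 = 0
n5 = n3 NOR b = 0 NOR 0 = 1
n6 = n5 NOR n2 = 1 NOR 1 = 0
n7 = n6 AND a = 0 AND 1 = 0
n8 = NOT n2 = NOT 1 = 0
n10 = n7 NOR n2 = 0 NOR 1 = 0

n2 = 1, n5 = 1, n8 = 0, n10 = 0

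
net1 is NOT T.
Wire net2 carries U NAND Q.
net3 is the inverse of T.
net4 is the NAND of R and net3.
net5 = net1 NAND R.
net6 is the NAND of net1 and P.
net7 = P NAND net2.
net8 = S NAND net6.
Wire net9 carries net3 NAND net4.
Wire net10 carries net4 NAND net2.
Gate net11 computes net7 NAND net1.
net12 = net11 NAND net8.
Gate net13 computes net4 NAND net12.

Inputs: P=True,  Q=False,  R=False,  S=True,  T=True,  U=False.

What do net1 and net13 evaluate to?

net1 = False  net13 = False

net1 = NOT T = NOT True = False
net2 = U NAND Q = False NAND False = True
net3 = NOT T = NOT True = False
net4 = R NAND net3 = False NAND False = True
net6 = net1 NAND P = False NAND True = True
net7 = P NAND net2 = True NAND True = False
net8 = S NAND net6 = True NAND True = False
net11 = net7 NAND net1 = False NAND False = True
net12 = net11 NAND net8 = True NAND False = True
net13 = net4 NAND net12 = True NAND True = False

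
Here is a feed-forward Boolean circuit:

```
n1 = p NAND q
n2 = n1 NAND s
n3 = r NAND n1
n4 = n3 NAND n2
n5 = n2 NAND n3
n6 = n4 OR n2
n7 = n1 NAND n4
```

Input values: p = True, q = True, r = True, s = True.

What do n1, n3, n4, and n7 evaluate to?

n1 = p NAND q = True NAND True = False
n2 = n1 NAND s = False NAND True = True
n3 = r NAND n1 = True NAND False = True
n4 = n3 NAND n2 = True NAND True = False
n7 = n1 NAND n4 = False NAND False = True

n1 = False, n3 = True, n4 = False, n7 = True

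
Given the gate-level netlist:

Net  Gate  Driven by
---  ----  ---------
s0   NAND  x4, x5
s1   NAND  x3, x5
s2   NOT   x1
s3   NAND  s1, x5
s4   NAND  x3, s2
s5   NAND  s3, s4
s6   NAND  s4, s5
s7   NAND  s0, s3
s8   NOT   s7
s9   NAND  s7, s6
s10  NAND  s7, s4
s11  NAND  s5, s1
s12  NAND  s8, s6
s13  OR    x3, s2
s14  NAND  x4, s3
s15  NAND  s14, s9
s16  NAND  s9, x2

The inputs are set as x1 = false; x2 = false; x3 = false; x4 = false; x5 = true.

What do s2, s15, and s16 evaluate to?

s0 = x4 NAND x5 = false NAND true = true
s1 = x3 NAND x5 = false NAND true = true
s2 = NOT x1 = NOT false = true
s3 = s1 NAND x5 = true NAND true = false
s4 = x3 NAND s2 = false NAND true = true
s5 = s3 NAND s4 = false NAND true = true
s6 = s4 NAND s5 = true NAND true = false
s7 = s0 NAND s3 = true NAND false = true
s9 = s7 NAND s6 = true NAND false = true
s14 = x4 NAND s3 = false NAND false = true
s15 = s14 NAND s9 = true NAND true = false
s16 = s9 NAND x2 = true NAND false = true

s2 = true, s15 = false, s16 = true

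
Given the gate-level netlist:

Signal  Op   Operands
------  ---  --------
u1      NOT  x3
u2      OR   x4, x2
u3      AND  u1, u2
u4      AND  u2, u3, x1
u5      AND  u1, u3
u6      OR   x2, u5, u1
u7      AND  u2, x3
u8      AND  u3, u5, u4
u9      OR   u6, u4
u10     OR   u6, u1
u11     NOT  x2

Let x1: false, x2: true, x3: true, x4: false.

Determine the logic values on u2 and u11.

u2 = x4 OR x2 = false OR true = true
u11 = NOT x2 = NOT true = false

u2 = true, u11 = false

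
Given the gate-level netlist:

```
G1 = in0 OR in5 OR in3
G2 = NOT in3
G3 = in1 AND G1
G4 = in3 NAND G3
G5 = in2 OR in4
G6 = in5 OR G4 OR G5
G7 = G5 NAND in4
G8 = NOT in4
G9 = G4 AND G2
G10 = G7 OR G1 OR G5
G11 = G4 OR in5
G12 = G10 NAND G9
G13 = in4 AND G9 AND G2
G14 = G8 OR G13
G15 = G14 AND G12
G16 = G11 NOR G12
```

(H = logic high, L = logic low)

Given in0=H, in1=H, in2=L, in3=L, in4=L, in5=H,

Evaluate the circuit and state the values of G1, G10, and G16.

G1 = H; G10 = H; G16 = L

G1 = in0 OR in5 OR in3 = H OR H OR L = H
G2 = NOT in3 = NOT L = H
G3 = in1 AND G1 = H AND H = H
G4 = in3 NAND G3 = L NAND H = H
G5 = in2 OR in4 = L OR L = L
G7 = G5 NAND in4 = L NAND L = H
G9 = G4 AND G2 = H AND H = H
G10 = G7 OR G1 OR G5 = H OR H OR L = H
G11 = G4 OR in5 = H OR H = H
G12 = G10 NAND G9 = H NAND H = L
G16 = G11 NOR G12 = H NOR L = L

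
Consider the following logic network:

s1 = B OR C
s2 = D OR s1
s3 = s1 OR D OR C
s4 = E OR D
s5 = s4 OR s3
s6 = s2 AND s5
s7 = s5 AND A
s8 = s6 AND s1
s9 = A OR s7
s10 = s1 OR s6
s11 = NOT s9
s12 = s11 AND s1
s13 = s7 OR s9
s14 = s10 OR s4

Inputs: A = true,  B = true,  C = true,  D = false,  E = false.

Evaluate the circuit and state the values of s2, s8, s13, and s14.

s1 = B OR C = true OR true = true
s2 = D OR s1 = false OR true = true
s3 = s1 OR D OR C = true OR false OR true = true
s4 = E OR D = false OR false = false
s5 = s4 OR s3 = false OR true = true
s6 = s2 AND s5 = true AND true = true
s7 = s5 AND A = true AND true = true
s8 = s6 AND s1 = true AND true = true
s9 = A OR s7 = true OR true = true
s10 = s1 OR s6 = true OR true = true
s13 = s7 OR s9 = true OR true = true
s14 = s10 OR s4 = true OR false = true

s2 = true, s8 = true, s13 = true, s14 = true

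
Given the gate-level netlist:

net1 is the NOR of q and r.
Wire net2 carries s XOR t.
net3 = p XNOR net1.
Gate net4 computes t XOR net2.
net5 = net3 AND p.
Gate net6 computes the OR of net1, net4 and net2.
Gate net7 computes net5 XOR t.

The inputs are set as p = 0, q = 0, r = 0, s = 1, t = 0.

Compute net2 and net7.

net2 = 1, net7 = 0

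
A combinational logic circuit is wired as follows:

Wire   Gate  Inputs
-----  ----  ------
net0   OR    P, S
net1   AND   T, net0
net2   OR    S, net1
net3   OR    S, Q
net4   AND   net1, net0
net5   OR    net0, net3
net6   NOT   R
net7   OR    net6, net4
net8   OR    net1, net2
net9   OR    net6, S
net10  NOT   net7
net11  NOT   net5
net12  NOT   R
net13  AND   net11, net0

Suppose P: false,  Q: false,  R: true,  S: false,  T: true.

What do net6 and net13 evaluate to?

net0 = P OR S = false OR false = false
net3 = S OR Q = false OR false = false
net5 = net0 OR net3 = false OR false = false
net6 = NOT R = NOT true = false
net11 = NOT net5 = NOT false = true
net13 = net11 AND net0 = true AND false = false

net6 = false, net13 = false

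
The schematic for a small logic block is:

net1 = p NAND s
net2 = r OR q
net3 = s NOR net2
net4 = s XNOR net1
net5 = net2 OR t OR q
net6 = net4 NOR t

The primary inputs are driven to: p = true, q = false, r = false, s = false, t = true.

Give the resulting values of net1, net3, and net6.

net1 = true  net3 = true  net6 = false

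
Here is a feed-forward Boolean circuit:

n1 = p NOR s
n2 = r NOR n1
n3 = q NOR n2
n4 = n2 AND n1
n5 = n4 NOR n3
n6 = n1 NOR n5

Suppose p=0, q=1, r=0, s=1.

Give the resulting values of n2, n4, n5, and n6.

n2 = 1; n4 = 0; n5 = 1; n6 = 0

n1 = p NOR s = 0 NOR 1 = 0
n2 = r NOR n1 = 0 NOR 0 = 1
n3 = q NOR n2 = 1 NOR 1 = 0
n4 = n2 AND n1 = 1 AND 0 = 0
n5 = n4 NOR n3 = 0 NOR 0 = 1
n6 = n1 NOR n5 = 0 NOR 1 = 0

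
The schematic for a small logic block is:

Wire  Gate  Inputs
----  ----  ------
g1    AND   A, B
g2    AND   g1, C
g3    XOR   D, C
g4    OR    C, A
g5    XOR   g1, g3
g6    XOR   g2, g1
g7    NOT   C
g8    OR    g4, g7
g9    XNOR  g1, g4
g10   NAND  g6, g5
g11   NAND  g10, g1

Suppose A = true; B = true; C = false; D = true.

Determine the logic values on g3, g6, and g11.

g3 = true; g6 = true; g11 = false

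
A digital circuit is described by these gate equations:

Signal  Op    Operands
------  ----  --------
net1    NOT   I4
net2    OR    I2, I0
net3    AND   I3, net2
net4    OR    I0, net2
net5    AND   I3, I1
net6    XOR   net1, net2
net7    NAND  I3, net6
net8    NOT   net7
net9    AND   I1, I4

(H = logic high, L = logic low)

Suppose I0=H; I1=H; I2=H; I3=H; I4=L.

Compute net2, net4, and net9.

net2 = H  net4 = H  net9 = L

net2 = I2 OR I0 = H OR H = H
net4 = I0 OR net2 = H OR H = H
net9 = I1 AND I4 = H AND L = L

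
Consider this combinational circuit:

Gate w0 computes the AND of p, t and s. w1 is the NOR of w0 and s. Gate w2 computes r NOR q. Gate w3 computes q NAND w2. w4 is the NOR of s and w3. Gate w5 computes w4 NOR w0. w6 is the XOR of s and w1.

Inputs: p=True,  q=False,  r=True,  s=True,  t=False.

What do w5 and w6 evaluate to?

w0 = p AND t AND s = True AND False AND True = False
w1 = w0 NOR s = False NOR True = False
w2 = r NOR q = True NOR False = False
w3 = q NAND w2 = False NAND False = True
w4 = s NOR w3 = True NOR True = False
w5 = w4 NOR w0 = False NOR False = True
w6 = s XOR w1 = True XOR False = True

w5 = True; w6 = True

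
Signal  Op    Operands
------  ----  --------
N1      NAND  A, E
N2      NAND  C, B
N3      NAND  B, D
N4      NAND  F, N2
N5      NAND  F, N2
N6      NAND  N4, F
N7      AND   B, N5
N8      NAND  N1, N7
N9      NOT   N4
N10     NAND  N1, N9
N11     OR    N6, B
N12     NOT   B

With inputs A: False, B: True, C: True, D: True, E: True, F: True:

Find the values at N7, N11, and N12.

N2 = C NAND B = True NAND True = False
N4 = F NAND N2 = True NAND False = True
N5 = F NAND N2 = True NAND False = True
N6 = N4 NAND F = True NAND True = False
N7 = B AND N5 = True AND True = True
N11 = N6 OR B = False OR True = True
N12 = NOT B = NOT True = False

N7 = True; N11 = True; N12 = False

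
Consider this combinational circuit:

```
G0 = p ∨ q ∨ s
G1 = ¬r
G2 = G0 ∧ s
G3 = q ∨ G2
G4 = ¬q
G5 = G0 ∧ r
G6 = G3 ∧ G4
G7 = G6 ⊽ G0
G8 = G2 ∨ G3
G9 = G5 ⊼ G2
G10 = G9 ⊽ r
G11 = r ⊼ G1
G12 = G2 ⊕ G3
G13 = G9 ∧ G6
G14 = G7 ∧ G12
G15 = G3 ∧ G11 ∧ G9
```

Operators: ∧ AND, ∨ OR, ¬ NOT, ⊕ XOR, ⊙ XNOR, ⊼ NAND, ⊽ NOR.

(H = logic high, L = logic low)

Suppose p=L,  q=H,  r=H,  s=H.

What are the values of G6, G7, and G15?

G0 = p OR q OR s = L OR H OR H = H
G1 = NOT r = NOT H = L
G2 = G0 AND s = H AND H = H
G3 = q OR G2 = H OR H = H
G4 = NOT q = NOT H = L
G5 = G0 AND r = H AND H = H
G6 = G3 AND G4 = H AND L = L
G7 = G6 NOR G0 = L NOR H = L
G9 = G5 NAND G2 = H NAND H = L
G11 = r NAND G1 = H NAND L = H
G15 = G3 AND G11 AND G9 = H AND H AND L = L

G6 = L  G7 = L  G15 = L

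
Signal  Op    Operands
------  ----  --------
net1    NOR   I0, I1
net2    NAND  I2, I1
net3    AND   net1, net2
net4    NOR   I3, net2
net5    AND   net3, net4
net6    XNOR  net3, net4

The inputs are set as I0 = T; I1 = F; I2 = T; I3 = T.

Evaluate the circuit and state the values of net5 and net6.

net5 = F, net6 = T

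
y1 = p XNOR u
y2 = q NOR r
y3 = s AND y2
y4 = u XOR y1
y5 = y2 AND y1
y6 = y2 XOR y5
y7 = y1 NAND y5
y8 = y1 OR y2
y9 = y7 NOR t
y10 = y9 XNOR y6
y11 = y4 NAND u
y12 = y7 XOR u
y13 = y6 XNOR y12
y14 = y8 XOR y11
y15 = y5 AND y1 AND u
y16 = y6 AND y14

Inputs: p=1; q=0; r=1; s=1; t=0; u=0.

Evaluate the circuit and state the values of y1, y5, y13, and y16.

y1 = p XNOR u = 1 XNOR 0 = 0
y2 = q NOR r = 0 NOR 1 = 0
y4 = u XOR y1 = 0 XOR 0 = 0
y5 = y2 AND y1 = 0 AND 0 = 0
y6 = y2 XOR y5 = 0 XOR 0 = 0
y7 = y1 NAND y5 = 0 NAND 0 = 1
y8 = y1 OR y2 = 0 OR 0 = 0
y11 = y4 NAND u = 0 NAND 0 = 1
y12 = y7 XOR u = 1 XOR 0 = 1
y13 = y6 XNOR y12 = 0 XNOR 1 = 0
y14 = y8 XOR y11 = 0 XOR 1 = 1
y16 = y6 AND y14 = 0 AND 1 = 0

y1 = 0; y5 = 0; y13 = 0; y16 = 0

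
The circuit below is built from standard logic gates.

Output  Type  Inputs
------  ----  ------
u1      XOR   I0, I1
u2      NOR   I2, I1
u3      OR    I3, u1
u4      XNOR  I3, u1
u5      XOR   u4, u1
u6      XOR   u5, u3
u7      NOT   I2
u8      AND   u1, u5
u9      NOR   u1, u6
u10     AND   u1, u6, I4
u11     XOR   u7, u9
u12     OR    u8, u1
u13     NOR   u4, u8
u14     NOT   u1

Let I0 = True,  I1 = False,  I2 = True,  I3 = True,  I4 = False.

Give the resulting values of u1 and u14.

u1 = True  u14 = False

u1 = I0 XOR I1 = True XOR False = True
u14 = NOT u1 = NOT True = False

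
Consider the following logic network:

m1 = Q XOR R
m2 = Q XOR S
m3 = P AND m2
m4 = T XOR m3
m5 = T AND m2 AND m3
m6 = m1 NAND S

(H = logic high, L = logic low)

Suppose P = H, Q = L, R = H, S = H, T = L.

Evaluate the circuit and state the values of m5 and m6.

m1 = Q XOR R = L XOR H = H
m2 = Q XOR S = L XOR H = H
m3 = P AND m2 = H AND H = H
m5 = T AND m2 AND m3 = L AND H AND H = L
m6 = m1 NAND S = H NAND H = L

m5 = L, m6 = L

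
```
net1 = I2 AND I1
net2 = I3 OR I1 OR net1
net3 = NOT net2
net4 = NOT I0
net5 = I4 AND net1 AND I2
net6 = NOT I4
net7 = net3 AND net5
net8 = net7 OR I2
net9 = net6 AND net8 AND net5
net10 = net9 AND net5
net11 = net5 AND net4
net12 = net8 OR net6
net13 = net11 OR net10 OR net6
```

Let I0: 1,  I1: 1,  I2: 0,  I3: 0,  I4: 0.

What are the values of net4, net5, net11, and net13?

net1 = I2 AND I1 = 0 AND 1 = 0
net2 = I3 OR I1 OR net1 = 0 OR 1 OR 0 = 1
net3 = NOT net2 = NOT 1 = 0
net4 = NOT I0 = NOT 1 = 0
net5 = I4 AND net1 AND I2 = 0 AND 0 AND 0 = 0
net6 = NOT I4 = NOT 0 = 1
net7 = net3 AND net5 = 0 AND 0 = 0
net8 = net7 OR I2 = 0 OR 0 = 0
net9 = net6 AND net8 AND net5 = 1 AND 0 AND 0 = 0
net10 = net9 AND net5 = 0 AND 0 = 0
net11 = net5 AND net4 = 0 AND 0 = 0
net13 = net11 OR net10 OR net6 = 0 OR 0 OR 1 = 1

net4 = 0, net5 = 0, net11 = 0, net13 = 1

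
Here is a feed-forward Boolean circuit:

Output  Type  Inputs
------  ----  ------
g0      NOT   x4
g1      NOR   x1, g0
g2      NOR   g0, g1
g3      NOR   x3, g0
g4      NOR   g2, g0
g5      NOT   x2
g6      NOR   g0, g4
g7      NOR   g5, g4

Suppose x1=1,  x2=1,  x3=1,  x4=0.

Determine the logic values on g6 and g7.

g0 = NOT x4 = NOT 0 = 1
g1 = x1 NOR g0 = 1 NOR 1 = 0
g2 = g0 NOR g1 = 1 NOR 0 = 0
g4 = g2 NOR g0 = 0 NOR 1 = 0
g5 = NOT x2 = NOT 1 = 0
g6 = g0 NOR g4 = 1 NOR 0 = 0
g7 = g5 NOR g4 = 0 NOR 0 = 1

g6 = 0, g7 = 1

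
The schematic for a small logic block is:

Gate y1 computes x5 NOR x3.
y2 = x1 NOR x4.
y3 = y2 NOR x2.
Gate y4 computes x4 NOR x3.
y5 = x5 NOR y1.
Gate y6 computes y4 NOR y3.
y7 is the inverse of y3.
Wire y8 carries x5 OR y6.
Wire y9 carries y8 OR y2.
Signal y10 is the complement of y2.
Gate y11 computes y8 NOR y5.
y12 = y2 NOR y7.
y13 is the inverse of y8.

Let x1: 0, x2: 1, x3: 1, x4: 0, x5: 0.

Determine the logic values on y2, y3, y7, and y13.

y2 = 1; y3 = 0; y7 = 1; y13 = 0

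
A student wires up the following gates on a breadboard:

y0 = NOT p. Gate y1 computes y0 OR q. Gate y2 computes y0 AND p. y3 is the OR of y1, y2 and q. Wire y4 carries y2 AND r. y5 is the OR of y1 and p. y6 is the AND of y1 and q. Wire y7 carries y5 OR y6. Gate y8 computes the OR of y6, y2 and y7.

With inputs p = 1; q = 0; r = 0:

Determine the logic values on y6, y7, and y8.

y0 = NOT p = NOT 1 = 0
y1 = y0 OR q = 0 OR 0 = 0
y2 = y0 AND p = 0 AND 1 = 0
y5 = y1 OR p = 0 OR 1 = 1
y6 = y1 AND q = 0 AND 0 = 0
y7 = y5 OR y6 = 1 OR 0 = 1
y8 = y6 OR y2 OR y7 = 0 OR 0 OR 1 = 1

y6 = 0, y7 = 1, y8 = 1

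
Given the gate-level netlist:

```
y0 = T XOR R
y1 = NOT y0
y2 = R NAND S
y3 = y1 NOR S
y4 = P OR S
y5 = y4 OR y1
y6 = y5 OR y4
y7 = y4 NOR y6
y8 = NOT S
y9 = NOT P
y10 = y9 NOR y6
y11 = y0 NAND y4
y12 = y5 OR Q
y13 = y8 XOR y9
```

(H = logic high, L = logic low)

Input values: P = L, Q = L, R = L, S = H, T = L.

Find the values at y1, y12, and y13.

y0 = T XOR R = L XOR L = L
y1 = NOT y0 = NOT L = H
y4 = P OR S = L OR H = H
y5 = y4 OR y1 = H OR H = H
y8 = NOT S = NOT H = L
y9 = NOT P = NOT L = H
y12 = y5 OR Q = H OR L = H
y13 = y8 XOR y9 = L XOR H = H

y1 = H; y12 = H; y13 = H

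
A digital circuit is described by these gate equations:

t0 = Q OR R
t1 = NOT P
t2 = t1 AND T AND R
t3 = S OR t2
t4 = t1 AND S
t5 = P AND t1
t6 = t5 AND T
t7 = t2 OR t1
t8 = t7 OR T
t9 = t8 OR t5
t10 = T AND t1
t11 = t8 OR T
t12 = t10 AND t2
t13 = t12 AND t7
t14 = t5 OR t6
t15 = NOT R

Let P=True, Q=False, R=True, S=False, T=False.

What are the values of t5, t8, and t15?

t5 = False; t8 = False; t15 = False

t1 = NOT P = NOT True = False
t2 = t1 AND T AND R = False AND False AND True = False
t5 = P AND t1 = True AND False = False
t7 = t2 OR t1 = False OR False = False
t8 = t7 OR T = False OR False = False
t15 = NOT R = NOT True = False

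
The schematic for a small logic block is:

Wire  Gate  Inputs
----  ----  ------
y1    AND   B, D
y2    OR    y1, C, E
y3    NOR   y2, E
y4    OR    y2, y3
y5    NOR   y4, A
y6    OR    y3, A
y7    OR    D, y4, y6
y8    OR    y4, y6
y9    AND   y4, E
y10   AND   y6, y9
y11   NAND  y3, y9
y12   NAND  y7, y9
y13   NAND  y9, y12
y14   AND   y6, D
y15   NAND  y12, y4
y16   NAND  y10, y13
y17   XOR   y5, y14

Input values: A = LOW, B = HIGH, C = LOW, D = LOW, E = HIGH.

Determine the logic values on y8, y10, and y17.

y8 = HIGH, y10 = LOW, y17 = LOW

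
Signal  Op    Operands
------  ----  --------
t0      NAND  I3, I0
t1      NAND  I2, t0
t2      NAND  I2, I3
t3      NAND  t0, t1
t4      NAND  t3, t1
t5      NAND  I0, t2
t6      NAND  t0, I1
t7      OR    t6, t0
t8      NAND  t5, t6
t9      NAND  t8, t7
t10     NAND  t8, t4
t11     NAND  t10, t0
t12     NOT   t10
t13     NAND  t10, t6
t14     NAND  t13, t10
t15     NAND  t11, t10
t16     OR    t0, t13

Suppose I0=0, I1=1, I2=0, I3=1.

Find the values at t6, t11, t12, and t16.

t0 = I3 NAND I0 = 1 NAND 0 = 1
t1 = I2 NAND t0 = 0 NAND 1 = 1
t2 = I2 NAND I3 = 0 NAND 1 = 1
t3 = t0 NAND t1 = 1 NAND 1 = 0
t4 = t3 NAND t1 = 0 NAND 1 = 1
t5 = I0 NAND t2 = 0 NAND 1 = 1
t6 = t0 NAND I1 = 1 NAND 1 = 0
t8 = t5 NAND t6 = 1 NAND 0 = 1
t10 = t8 NAND t4 = 1 NAND 1 = 0
t11 = t10 NAND t0 = 0 NAND 1 = 1
t12 = NOT t10 = NOT 0 = 1
t13 = t10 NAND t6 = 0 NAND 0 = 1
t16 = t0 OR t13 = 1 OR 1 = 1

t6 = 0; t11 = 1; t12 = 1; t16 = 1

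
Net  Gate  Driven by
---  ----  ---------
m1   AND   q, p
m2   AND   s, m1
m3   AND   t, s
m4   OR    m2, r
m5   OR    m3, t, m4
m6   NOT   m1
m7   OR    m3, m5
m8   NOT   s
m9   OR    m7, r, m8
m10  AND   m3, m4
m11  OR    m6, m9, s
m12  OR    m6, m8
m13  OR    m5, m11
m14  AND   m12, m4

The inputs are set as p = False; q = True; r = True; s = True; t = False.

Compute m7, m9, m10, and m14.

m7 = True, m9 = True, m10 = False, m14 = True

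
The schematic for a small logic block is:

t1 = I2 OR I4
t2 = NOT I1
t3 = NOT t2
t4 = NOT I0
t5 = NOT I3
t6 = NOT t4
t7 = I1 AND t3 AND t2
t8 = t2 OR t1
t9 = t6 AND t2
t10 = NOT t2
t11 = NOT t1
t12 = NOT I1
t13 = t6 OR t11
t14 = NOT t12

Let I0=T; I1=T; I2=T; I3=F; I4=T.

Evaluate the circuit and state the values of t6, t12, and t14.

t4 = NOT I0 = NOT T = F
t6 = NOT t4 = NOT F = T
t12 = NOT I1 = NOT T = F
t14 = NOT t12 = NOT F = T

t6 = T  t12 = F  t14 = T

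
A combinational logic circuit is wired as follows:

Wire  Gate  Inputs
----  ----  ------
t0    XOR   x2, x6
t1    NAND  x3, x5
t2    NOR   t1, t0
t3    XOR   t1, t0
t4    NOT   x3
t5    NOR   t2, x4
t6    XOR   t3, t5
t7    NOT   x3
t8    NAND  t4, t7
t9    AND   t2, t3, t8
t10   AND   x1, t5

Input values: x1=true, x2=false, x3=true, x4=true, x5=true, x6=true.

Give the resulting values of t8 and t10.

t8 = true, t10 = false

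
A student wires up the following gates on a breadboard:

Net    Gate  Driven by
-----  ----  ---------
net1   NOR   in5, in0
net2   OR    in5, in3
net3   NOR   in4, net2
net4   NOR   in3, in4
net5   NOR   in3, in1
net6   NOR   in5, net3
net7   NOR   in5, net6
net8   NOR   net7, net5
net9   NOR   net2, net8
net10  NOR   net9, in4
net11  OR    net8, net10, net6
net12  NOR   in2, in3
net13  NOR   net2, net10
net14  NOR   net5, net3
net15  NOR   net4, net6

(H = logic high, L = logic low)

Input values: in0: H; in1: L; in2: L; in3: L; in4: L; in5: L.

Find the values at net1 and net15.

net1 = L  net15 = L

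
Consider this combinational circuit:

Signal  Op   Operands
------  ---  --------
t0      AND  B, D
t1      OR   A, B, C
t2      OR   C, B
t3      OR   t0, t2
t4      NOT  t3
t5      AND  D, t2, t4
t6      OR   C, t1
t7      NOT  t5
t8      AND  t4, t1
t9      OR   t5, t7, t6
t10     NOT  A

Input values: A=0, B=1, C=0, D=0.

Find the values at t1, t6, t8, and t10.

t1 = 1, t6 = 1, t8 = 0, t10 = 1

t0 = B AND D = 1 AND 0 = 0
t1 = A OR B OR C = 0 OR 1 OR 0 = 1
t2 = C OR B = 0 OR 1 = 1
t3 = t0 OR t2 = 0 OR 1 = 1
t4 = NOT t3 = NOT 1 = 0
t6 = C OR t1 = 0 OR 1 = 1
t8 = t4 AND t1 = 0 AND 1 = 0
t10 = NOT A = NOT 0 = 1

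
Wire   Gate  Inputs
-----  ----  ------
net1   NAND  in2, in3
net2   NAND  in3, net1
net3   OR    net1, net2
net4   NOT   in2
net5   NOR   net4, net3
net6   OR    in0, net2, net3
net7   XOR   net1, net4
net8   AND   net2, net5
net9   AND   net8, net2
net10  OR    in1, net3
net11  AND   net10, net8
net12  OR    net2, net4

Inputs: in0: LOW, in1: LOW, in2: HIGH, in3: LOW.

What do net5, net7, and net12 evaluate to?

net5 = LOW, net7 = HIGH, net12 = HIGH

net1 = in2 NAND in3 = HIGH NAND LOW = HIGH
net2 = in3 NAND net1 = LOW NAND HIGH = HIGH
net3 = net1 OR net2 = HIGH OR HIGH = HIGH
net4 = NOT in2 = NOT HIGH = LOW
net5 = net4 NOR net3 = LOW NOR HIGH = LOW
net7 = net1 XOR net4 = HIGH XOR LOW = HIGH
net12 = net2 OR net4 = HIGH OR LOW = HIGH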